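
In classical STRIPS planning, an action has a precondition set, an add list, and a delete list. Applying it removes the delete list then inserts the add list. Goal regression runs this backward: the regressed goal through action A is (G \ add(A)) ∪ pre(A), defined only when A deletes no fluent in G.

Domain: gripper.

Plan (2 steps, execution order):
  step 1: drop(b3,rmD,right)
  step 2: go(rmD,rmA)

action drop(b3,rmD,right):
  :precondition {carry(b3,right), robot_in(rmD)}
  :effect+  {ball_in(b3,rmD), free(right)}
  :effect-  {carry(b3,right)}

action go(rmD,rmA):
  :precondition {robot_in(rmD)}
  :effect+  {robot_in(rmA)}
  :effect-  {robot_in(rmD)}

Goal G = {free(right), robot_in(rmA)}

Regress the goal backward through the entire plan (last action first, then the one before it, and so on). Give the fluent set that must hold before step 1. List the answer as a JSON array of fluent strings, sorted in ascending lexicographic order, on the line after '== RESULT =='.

Work backward from the goal:
  through step 2 (go(rmD,rmA)): drop {robot_in(rmA)}, keep {free(right)}, require {robot_in(rmD)}
    → {free(right), robot_in(rmD)}
  through step 1 (drop(b3,rmD,right)): drop {free(right)}, keep {robot_in(rmD)}, require {carry(b3,right), robot_in(rmD)}
    → {carry(b3,right), robot_in(rmD)}

== RESULT ==
["carry(b3,right)", "robot_in(rmD)"]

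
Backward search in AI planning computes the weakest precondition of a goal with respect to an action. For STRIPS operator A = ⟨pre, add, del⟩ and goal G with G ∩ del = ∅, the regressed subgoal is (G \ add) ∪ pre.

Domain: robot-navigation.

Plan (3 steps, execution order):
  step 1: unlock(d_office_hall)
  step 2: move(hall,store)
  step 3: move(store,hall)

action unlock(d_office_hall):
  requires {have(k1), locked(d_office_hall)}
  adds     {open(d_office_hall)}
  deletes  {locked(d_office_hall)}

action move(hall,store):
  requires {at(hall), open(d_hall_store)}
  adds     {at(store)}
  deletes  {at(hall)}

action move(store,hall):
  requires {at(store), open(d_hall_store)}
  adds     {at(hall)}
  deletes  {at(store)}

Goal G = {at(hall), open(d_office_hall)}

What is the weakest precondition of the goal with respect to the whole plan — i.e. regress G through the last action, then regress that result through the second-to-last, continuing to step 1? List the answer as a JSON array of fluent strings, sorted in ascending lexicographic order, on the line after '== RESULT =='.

Regress step by step:
  through step 3 (move(store,hall)): drop {at(hall)}, keep {open(d_office_hall)}, require {at(store), open(d_hall_store)}
    → {at(store), open(d_hall_store), open(d_office_hall)}
  through step 2 (move(hall,store)): drop {at(store)}, keep {open(d_hall_store), open(d_office_hall)}, require {at(hall), open(d_hall_store)}
    → {at(hall), open(d_hall_store), open(d_office_hall)}
  through step 1 (unlock(d_office_hall)): drop {open(d_office_hall)}, keep {at(hall), open(d_hall_store)}, require {have(k1), locked(d_office_hall)}
    → {at(hall), have(k1), locked(d_office_hall), open(d_hall_store)}

== RESULT ==
["at(hall)", "have(k1)", "locked(d_office_hall)", "open(d_hall_store)"]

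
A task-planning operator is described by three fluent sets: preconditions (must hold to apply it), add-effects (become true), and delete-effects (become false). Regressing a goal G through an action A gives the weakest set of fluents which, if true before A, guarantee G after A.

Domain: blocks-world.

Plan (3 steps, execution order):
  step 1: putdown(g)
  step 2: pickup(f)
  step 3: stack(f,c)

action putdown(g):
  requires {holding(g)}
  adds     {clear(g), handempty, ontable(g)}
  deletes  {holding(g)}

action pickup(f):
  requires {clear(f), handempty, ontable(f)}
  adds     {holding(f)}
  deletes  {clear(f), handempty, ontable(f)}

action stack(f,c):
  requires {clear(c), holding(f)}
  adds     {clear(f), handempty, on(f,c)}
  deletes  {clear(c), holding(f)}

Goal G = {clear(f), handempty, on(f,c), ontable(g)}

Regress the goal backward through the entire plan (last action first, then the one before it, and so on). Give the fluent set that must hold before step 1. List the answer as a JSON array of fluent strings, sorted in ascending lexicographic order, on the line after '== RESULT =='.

Regress step by step:
  through step 3 (stack(f,c)): drop {clear(f), handempty, on(f,c)}, keep {ontable(g)}, require {clear(c), holding(f)}
    → {clear(c), holding(f), ontable(g)}
  through step 2 (pickup(f)): drop {holding(f)}, keep {clear(c), ontable(g)}, require {clear(f), handempty, ontable(f)}
    → {clear(c), clear(f), handempty, ontable(f), ontable(g)}
  through step 1 (putdown(g)): drop {handempty, ontable(g)}, keep {clear(c), clear(f), ontable(f)}, require {holding(g)}
    → {clear(c), clear(f), holding(g), ontable(f)}

== RESULT ==
["clear(c)", "clear(f)", "holding(g)", "ontable(f)"]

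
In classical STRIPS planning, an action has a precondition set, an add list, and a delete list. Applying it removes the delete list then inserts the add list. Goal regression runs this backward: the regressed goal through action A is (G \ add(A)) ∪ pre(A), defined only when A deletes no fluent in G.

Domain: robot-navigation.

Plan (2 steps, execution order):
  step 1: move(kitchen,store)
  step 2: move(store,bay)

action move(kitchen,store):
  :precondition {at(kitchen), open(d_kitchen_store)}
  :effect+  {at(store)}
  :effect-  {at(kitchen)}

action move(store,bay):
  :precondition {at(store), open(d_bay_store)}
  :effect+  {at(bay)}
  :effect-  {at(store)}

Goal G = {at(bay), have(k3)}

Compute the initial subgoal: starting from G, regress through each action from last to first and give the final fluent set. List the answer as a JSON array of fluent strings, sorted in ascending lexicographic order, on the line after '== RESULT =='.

Work backward from the goal:
  through step 2 (move(store,bay)): drop {at(bay)}, keep {have(k3)}, require {at(store), open(d_bay_store)}
    → {at(store), have(k3), open(d_bay_store)}
  through step 1 (move(kitchen,store)): drop {at(store)}, keep {have(k3), open(d_bay_store)}, require {at(kitchen), open(d_kitchen_store)}
    → {at(kitchen), have(k3), open(d_bay_store), open(d_kitchen_store)}

== RESULT ==
["at(kitchen)", "have(k3)", "open(d_bay_store)", "open(d_kitchen_store)"]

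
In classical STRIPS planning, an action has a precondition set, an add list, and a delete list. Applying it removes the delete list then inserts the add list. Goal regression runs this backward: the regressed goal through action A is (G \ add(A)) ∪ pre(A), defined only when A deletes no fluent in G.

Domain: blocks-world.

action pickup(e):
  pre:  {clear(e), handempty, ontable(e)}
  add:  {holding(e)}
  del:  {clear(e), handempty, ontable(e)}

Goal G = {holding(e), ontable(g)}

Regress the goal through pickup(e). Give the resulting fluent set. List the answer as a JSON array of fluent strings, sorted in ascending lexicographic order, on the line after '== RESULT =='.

Compute (G \ add) ∪ pre:
  G ∩ del = {}  (empty — regression defined)
  G \ add = {holding(e), ontable(g)} \ {holding(e)} = {ontable(g)}
  ∪ pre   = {ontable(g)} ∪ {clear(e), handempty, ontable(e)}
          = {clear(e), handempty, ontable(e), ontable(g)}

== RESULT ==
["clear(e)", "handempty", "ontable(e)", "ontable(g)"]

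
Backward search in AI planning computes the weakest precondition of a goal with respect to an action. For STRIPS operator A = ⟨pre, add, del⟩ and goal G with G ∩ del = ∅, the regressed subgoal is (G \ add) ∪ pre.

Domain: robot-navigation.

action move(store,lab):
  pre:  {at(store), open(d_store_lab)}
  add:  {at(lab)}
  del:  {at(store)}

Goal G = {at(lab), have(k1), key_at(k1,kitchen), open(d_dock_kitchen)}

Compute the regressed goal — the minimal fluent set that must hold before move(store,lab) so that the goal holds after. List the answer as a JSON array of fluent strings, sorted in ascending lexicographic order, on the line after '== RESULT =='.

Compute (G \ add) ∪ pre:
  G ∩ del = {}  (empty — regression defined)
  G \ add = {at(lab), have(k1), key_at(k1,kitchen), open(d_dock_kitchen)} \ {at(lab)} = {have(k1), key_at(k1,kitchen), open(d_dock_kitchen)}
  ∪ pre   = {have(k1), key_at(k1,kitchen), open(d_dock_kitchen)} ∪ {at(store), open(d_store_lab)}
          = {at(store), have(k1), key_at(k1,kitchen), open(d_dock_kitchen), open(d_store_lab)}

== RESULT ==
["at(store)", "have(k1)", "key_at(k1,kitchen)", "open(d_dock_kitchen)", "open(d_store_lab)"]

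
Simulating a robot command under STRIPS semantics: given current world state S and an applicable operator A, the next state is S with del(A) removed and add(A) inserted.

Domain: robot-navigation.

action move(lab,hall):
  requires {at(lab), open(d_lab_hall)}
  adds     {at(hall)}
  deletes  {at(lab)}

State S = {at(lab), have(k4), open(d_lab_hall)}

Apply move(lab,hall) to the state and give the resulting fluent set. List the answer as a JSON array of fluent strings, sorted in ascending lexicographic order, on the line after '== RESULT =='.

Compute (S \ del) ∪ add:
  pre ⊆ S: {at(lab), open(d_lab_hall)} ⊆ S  — applicable
  S \ del = {have(k4), open(d_lab_hall)}
  ∪ add   = {at(hall), have(k4), open(d_lab_hall)}

== RESULT ==
["at(hall)", "have(k4)", "open(d_lab_hall)"]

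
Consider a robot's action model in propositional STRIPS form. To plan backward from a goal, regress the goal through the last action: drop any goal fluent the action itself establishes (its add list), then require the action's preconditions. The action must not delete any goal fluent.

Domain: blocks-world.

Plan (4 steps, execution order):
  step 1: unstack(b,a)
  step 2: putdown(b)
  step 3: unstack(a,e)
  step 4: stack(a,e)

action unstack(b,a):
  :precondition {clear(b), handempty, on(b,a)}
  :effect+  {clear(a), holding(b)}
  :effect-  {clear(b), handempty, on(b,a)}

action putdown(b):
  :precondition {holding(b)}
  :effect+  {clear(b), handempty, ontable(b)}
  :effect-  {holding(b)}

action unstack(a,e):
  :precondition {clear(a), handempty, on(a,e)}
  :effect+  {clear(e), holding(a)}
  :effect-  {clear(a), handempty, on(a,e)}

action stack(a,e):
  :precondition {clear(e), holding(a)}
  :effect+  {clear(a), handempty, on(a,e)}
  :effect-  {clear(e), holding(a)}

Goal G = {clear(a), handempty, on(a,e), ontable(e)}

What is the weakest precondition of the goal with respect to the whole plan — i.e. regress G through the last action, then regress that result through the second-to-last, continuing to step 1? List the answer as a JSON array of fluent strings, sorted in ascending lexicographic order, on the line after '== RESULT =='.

Work backward from the goal:
  through step 4 (stack(a,e)): drop {clear(a), handempty, on(a,e)}, keep {ontable(e)}, require {clear(e), holding(a)}
    → {clear(e), holding(a), ontable(e)}
  through step 3 (unstack(a,e)): drop {clear(e), holding(a)}, keep {ontable(e)}, require {clear(a), handempty, on(a,e)}
    → {clear(a), handempty, on(a,e), ontable(e)}
  through step 2 (putdown(b)): drop {handempty}, keep {clear(a), on(a,e), ontable(e)}, require {holding(b)}
    → {clear(a), holding(b), on(a,e), ontable(e)}
  through step 1 (unstack(b,a)): drop {clear(a), holding(b)}, keep {on(a,e), ontable(e)}, require {clear(b), handempty, on(b,a)}
    → {clear(b), handempty, on(a,e), on(b,a), ontable(e)}

== RESULT ==
["clear(b)", "handempty", "on(a,e)", "on(b,a)", "ontable(e)"]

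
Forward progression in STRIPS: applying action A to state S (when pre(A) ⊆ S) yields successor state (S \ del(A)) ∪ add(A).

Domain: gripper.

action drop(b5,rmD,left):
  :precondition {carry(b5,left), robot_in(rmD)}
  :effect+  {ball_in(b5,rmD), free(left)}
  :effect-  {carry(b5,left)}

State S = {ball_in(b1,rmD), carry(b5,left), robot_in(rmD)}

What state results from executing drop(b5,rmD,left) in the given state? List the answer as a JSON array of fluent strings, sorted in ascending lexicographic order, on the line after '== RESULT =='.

Compute (S \ del) ∪ add:
  pre ⊆ S: {carry(b5,left), robot_in(rmD)} ⊆ S  — applicable
  S \ del = {ball_in(b1,rmD), robot_in(rmD)}
  ∪ add   = {ball_in(b1,rmD), ball_in(b5,rmD), free(left), robot_in(rmD)}

== RESULT ==
["ball_in(b1,rmD)", "ball_in(b5,rmD)", "free(left)", "robot_in(rmD)"]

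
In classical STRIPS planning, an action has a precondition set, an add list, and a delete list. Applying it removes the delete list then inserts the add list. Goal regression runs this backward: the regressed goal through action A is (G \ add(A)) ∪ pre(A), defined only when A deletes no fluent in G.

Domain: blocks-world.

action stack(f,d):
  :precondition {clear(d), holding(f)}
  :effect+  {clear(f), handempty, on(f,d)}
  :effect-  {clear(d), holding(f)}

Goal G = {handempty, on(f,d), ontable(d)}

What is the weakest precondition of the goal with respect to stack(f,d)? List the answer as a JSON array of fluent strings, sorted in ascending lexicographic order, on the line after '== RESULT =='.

Compute (G \ add) ∪ pre:
  G ∩ del = {}  (empty — regression defined)
  G \ add = {handempty, on(f,d), ontable(d)} \ {clear(f), handempty, on(f,d)} = {ontable(d)}
  ∪ pre   = {ontable(d)} ∪ {clear(d), holding(f)}
          = {clear(d), holding(f), ontable(d)}

== RESULT ==
["clear(d)", "holding(f)", "ontable(d)"]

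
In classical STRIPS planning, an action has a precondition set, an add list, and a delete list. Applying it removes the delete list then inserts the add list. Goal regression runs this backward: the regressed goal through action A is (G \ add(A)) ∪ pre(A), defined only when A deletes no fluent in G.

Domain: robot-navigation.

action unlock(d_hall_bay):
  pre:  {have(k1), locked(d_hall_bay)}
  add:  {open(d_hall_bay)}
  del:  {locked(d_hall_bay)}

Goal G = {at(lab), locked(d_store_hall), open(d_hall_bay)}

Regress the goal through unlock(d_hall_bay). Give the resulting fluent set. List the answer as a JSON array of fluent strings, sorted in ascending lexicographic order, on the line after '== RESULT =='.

Compute (G \ add) ∪ pre:
  G ∩ del = {}  (empty — regression defined)
  G \ add = {at(lab), locked(d_store_hall), open(d_hall_bay)} \ {open(d_hall_bay)} = {at(lab), locked(d_store_hall)}
  ∪ pre   = {at(lab), locked(d_store_hall)} ∪ {have(k1), locked(d_hall_bay)}
          = {at(lab), have(k1), locked(d_hall_bay), locked(d_store_hall)}

== RESULT ==
["at(lab)", "have(k1)", "locked(d_hall_bay)", "locked(d_store_hall)"]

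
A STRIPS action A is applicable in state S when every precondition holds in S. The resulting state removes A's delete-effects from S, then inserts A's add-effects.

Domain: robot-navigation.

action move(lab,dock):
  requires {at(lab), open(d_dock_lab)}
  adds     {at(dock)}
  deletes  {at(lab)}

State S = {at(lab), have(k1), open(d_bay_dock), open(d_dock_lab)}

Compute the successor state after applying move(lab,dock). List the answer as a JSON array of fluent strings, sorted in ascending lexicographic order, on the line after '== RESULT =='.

Progress:
  pre ⊆ S: {at(lab), open(d_dock_lab)} ⊆ S  — applicable
  S \ del = {have(k1), open(d_bay_dock), open(d_dock_lab)}
  ∪ add   = {at(dock), have(k1), open(d_bay_dock), open(d_dock_lab)}

== RESULT ==
["at(dock)", "have(k1)", "open(d_bay_dock)", "open(d_dock_lab)"]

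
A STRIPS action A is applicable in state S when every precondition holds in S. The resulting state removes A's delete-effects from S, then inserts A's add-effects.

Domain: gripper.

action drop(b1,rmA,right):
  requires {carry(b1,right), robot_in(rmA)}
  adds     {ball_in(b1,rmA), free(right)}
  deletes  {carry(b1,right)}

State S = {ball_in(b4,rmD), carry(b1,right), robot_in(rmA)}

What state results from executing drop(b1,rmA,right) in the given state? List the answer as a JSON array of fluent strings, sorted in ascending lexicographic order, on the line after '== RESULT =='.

Progress:
  pre ⊆ S: {carry(b1,right), robot_in(rmA)} ⊆ S  — applicable
  S \ del = {ball_in(b4,rmD), robot_in(rmA)}
  ∪ add   = {ball_in(b1,rmA), ball_in(b4,rmD), free(right), robot_in(rmA)}

== RESULT ==
["ball_in(b1,rmA)", "ball_in(b4,rmD)", "free(right)", "robot_in(rmA)"]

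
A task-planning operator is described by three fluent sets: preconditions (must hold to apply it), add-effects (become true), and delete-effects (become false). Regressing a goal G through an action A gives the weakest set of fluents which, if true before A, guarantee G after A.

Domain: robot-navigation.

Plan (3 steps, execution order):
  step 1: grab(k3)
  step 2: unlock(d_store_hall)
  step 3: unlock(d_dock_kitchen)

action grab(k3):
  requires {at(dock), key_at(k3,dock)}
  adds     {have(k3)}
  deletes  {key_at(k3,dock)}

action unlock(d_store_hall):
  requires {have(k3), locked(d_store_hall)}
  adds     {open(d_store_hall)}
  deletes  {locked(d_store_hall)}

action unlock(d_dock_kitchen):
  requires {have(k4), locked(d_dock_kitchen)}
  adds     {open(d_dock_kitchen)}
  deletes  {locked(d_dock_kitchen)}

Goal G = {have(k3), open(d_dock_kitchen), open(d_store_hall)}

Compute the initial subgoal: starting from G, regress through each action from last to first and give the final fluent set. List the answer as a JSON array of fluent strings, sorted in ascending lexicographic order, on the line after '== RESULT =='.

Regress step by step:
  through step 3 (unlock(d_dock_kitchen)): drop {open(d_dock_kitchen)}, keep {have(k3), open(d_store_hall)}, require {have(k4), locked(d_dock_kitchen)}
    → {have(k3), have(k4), locked(d_dock_kitchen), open(d_store_hall)}
  through step 2 (unlock(d_store_hall)): drop {open(d_store_hall)}, keep {have(k3), have(k4), locked(d_dock_kitchen)}, require {have(k3), locked(d_store_hall)}
    → {have(k3), have(k4), locked(d_dock_kitchen), locked(d_store_hall)}
  through step 1 (grab(k3)): drop {have(k3)}, keep {have(k4), locked(d_dock_kitchen), locked(d_store_hall)}, require {at(dock), key_at(k3,dock)}
    → {at(dock), have(k4), key_at(k3,dock), locked(d_dock_kitchen), locked(d_store_hall)}

== RESULT ==
["at(dock)", "have(k4)", "key_at(k3,dock)", "locked(d_dock_kitchen)", "locked(d_store_hall)"]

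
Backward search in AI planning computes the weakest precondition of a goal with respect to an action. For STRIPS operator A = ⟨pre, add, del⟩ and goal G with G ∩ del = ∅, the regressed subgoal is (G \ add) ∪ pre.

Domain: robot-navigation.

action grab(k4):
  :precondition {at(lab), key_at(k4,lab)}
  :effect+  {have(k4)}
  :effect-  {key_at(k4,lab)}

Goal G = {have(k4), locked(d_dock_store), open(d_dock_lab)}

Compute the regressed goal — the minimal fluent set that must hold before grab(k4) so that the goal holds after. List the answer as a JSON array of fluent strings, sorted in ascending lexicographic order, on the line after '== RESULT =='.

Compute (G \ add) ∪ pre:
  G ∩ del = {}  (empty — regression defined)
  G \ add = {have(k4), locked(d_dock_store), open(d_dock_lab)} \ {have(k4)} = {locked(d_dock_store), open(d_dock_lab)}
  ∪ pre   = {locked(d_dock_store), open(d_dock_lab)} ∪ {at(lab), key_at(k4,lab)}
          = {at(lab), key_at(k4,lab), locked(d_dock_store), open(d_dock_lab)}

== RESULT ==
["at(lab)", "key_at(k4,lab)", "locked(d_dock_store)", "open(d_dock_lab)"]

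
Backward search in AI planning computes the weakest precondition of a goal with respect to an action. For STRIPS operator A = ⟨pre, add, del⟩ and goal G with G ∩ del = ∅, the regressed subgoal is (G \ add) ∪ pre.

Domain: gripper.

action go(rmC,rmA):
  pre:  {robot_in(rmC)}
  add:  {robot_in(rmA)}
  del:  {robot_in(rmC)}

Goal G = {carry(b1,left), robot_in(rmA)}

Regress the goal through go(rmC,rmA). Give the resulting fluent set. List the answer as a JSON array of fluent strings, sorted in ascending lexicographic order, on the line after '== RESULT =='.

Regress:
  G ∩ del = {}  (empty — regression defined)
  G \ add = {carry(b1,left), robot_in(rmA)} \ {robot_in(rmA)} = {carry(b1,left)}
  ∪ pre   = {carry(b1,left)} ∪ {robot_in(rmC)}
          = {carry(b1,left), robot_in(rmC)}

== RESULT ==
["carry(b1,left)", "robot_in(rmC)"]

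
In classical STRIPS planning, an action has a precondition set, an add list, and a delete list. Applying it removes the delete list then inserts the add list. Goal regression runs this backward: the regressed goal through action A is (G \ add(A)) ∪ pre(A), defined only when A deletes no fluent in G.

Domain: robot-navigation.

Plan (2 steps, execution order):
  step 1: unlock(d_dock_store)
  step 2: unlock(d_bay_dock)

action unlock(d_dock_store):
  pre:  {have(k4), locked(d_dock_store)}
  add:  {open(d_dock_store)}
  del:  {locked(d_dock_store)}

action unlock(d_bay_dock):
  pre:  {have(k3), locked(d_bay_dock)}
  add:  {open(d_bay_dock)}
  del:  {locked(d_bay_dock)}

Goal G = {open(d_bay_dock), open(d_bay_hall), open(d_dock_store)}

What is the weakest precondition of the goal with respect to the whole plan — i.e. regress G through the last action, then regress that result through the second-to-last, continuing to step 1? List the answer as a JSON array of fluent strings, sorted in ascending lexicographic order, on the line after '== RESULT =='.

Work backward from the goal:
  through step 2 (unlock(d_bay_dock)): drop {open(d_bay_dock)}, keep {open(d_bay_hall), open(d_dock_store)}, require {have(k3), locked(d_bay_dock)}
    → {have(k3), locked(d_bay_dock), open(d_bay_hall), open(d_dock_store)}
  through step 1 (unlock(d_dock_store)): drop {open(d_dock_store)}, keep {have(k3), locked(d_bay_dock), open(d_bay_hall)}, require {have(k4), locked(d_dock_store)}
    → {have(k3), have(k4), locked(d_bay_dock), locked(d_dock_store), open(d_bay_hall)}

== RESULT ==
["have(k3)", "have(k4)", "locked(d_bay_dock)", "locked(d_dock_store)", "open(d_bay_hall)"]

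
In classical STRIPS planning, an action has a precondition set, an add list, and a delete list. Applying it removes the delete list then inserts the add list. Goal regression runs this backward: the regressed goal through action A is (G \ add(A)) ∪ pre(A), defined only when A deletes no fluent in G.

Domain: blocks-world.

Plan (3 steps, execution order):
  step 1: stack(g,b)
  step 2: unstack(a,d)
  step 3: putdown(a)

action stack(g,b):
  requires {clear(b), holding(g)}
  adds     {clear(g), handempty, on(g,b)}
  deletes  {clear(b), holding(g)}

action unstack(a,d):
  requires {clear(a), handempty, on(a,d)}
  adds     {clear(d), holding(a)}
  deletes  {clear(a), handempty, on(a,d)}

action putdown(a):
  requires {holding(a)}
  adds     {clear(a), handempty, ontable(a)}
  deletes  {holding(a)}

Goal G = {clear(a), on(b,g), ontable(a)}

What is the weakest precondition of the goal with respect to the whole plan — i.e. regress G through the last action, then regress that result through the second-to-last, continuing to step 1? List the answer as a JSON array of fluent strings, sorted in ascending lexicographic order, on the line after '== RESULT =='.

Work backward from the goal:
  through step 3 (putdown(a)): drop {clear(a), ontable(a)}, keep {on(b,g)}, require {holding(a)}
    → {holding(a), on(b,g)}
  through step 2 (unstack(a,d)): drop {holding(a)}, keep {on(b,g)}, require {clear(a), handempty, on(a,d)}
    → {clear(a), handempty, on(a,d), on(b,g)}
  through step 1 (stack(g,b)): drop {handempty}, keep {clear(a), on(a,d), on(b,g)}, require {clear(b), holding(g)}
    → {clear(a), clear(b), holding(g), on(a,d), on(b,g)}

== RESULT ==
["clear(a)", "clear(b)", "holding(g)", "on(a,d)", "on(b,g)"]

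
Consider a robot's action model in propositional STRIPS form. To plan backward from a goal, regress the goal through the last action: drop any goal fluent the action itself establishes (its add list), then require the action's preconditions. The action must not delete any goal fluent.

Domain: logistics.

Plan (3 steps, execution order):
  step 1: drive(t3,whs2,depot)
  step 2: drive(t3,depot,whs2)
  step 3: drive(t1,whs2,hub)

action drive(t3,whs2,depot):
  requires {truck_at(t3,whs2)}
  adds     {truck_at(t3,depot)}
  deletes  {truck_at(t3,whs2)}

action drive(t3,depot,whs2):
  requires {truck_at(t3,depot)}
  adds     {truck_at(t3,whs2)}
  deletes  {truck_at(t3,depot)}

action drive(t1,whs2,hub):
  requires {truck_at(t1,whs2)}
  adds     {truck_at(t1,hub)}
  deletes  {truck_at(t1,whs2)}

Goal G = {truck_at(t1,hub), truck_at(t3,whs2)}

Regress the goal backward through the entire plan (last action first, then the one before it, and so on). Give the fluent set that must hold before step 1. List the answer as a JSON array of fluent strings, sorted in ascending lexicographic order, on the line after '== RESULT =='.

Work backward from the goal:
  through step 3 (drive(t1,whs2,hub)): drop {truck_at(t1,hub)}, keep {truck_at(t3,whs2)}, require {truck_at(t1,whs2)}
    → {truck_at(t1,whs2), truck_at(t3,whs2)}
  through step 2 (drive(t3,depot,whs2)): drop {truck_at(t3,whs2)}, keep {truck_at(t1,whs2)}, require {truck_at(t3,depot)}
    → {truck_at(t1,whs2), truck_at(t3,depot)}
  through step 1 (drive(t3,whs2,depot)): drop {truck_at(t3,depot)}, keep {truck_at(t1,whs2)}, require {truck_at(t3,whs2)}
    → {truck_at(t1,whs2), truck_at(t3,whs2)}

== RESULT ==
["truck_at(t1,whs2)", "truck_at(t3,whs2)"]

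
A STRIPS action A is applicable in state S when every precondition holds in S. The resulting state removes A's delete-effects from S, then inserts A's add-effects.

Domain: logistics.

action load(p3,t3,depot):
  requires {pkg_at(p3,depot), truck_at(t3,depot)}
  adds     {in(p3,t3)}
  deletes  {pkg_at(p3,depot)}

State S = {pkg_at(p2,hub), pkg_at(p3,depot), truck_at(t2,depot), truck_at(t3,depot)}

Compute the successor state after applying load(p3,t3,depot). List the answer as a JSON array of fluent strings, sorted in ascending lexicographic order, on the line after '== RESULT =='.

Progress:
  pre ⊆ S: {pkg_at(p3,depot), truck_at(t3,depot)} ⊆ S  — applicable
  S \ del = {pkg_at(p2,hub), truck_at(t2,depot), truck_at(t3,depot)}
  ∪ add   = {in(p3,t3), pkg_at(p2,hub), truck_at(t2,depot), truck_at(t3,depot)}

== RESULT ==
["in(p3,t3)", "pkg_at(p2,hub)", "truck_at(t2,depot)", "truck_at(t3,depot)"]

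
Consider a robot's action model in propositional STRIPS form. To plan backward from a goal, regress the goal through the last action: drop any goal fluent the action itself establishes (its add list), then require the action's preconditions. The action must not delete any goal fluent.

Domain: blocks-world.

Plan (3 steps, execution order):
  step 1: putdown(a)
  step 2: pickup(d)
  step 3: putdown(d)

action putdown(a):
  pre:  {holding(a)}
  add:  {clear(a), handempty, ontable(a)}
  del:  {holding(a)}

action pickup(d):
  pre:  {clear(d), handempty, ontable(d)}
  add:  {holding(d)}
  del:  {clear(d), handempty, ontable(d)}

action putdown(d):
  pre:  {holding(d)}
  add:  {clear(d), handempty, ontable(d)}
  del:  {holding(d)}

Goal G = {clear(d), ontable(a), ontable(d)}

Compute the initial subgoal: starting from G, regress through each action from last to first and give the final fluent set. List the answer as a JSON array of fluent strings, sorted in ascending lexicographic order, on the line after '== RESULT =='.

Regress step by step:
  through step 3 (putdown(d)): drop {clear(d), ontable(d)}, keep {ontable(a)}, require {holding(d)}
    → {holding(d), ontable(a)}
  through step 2 (pickup(d)): drop {holding(d)}, keep {ontable(a)}, require {clear(d), handempty, ontable(d)}
    → {clear(d), handempty, ontable(a), ontable(d)}
  through step 1 (putdown(a)): drop {handempty, ontable(a)}, keep {clear(d), ontable(d)}, require {holding(a)}
    → {clear(d), holding(a), ontable(d)}

== RESULT ==
["clear(d)", "holding(a)", "ontable(d)"]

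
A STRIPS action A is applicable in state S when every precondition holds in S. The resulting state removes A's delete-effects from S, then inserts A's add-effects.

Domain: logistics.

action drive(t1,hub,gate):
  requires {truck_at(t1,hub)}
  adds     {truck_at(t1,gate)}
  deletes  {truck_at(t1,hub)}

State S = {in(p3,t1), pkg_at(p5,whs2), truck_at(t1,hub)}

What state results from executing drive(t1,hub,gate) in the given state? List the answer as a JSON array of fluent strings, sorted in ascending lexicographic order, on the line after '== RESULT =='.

Progress:
  pre ⊆ S: {truck_at(t1,hub)} ⊆ S  — applicable
  S \ del = {in(p3,t1), pkg_at(p5,whs2)}
  ∪ add   = {in(p3,t1), pkg_at(p5,whs2), truck_at(t1,gate)}

== RESULT ==
["in(p3,t1)", "pkg_at(p5,whs2)", "truck_at(t1,gate)"]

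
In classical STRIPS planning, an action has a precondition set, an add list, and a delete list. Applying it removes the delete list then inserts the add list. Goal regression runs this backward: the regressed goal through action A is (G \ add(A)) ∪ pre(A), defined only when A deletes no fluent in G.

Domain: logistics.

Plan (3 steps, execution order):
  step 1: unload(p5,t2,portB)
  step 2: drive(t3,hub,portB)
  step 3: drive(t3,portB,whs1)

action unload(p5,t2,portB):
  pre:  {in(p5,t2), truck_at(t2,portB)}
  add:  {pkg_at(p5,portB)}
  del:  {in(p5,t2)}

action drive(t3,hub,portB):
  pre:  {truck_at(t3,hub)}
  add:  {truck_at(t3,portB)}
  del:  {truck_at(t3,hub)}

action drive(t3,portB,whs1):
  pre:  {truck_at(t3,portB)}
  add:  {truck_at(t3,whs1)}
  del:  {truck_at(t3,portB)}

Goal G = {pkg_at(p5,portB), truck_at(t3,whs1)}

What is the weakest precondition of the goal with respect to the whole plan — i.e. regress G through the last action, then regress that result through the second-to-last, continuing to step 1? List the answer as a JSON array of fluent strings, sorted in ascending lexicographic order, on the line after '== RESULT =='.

Work backward from the goal:
  through step 3 (drive(t3,portB,whs1)): drop {truck_at(t3,whs1)}, keep {pkg_at(p5,portB)}, require {truck_at(t3,portB)}
    → {pkg_at(p5,portB), truck_at(t3,portB)}
  through step 2 (drive(t3,hub,portB)): drop {truck_at(t3,portB)}, keep {pkg_at(p5,portB)}, require {truck_at(t3,hub)}
    → {pkg_at(p5,portB), truck_at(t3,hub)}
  through step 1 (unload(p5,t2,portB)): drop {pkg_at(p5,portB)}, keep {truck_at(t3,hub)}, require {in(p5,t2), truck_at(t2,portB)}
    → {in(p5,t2), truck_at(t2,portB), truck_at(t3,hub)}

== RESULT ==
["in(p5,t2)", "truck_at(t2,portB)", "truck_at(t3,hub)"]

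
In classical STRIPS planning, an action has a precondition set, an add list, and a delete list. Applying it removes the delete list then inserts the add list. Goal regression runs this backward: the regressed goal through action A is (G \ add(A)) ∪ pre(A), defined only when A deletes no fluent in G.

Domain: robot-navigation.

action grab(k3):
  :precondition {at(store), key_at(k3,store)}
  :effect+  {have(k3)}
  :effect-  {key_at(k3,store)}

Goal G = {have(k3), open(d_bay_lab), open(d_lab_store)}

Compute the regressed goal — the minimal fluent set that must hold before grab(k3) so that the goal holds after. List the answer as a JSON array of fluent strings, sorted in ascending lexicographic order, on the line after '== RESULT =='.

Compute (G \ add) ∪ pre:
  G ∩ del = {}  (empty — regression defined)
  G \ add = {have(k3), open(d_bay_lab), open(d_lab_store)} \ {have(k3)} = {open(d_bay_lab), open(d_lab_store)}
  ∪ pre   = {open(d_bay_lab), open(d_lab_store)} ∪ {at(store), key_at(k3,store)}
          = {at(store), key_at(k3,store), open(d_bay_lab), open(d_lab_store)}

== RESULT ==
["at(store)", "key_at(k3,store)", "open(d_bay_lab)", "open(d_lab_store)"]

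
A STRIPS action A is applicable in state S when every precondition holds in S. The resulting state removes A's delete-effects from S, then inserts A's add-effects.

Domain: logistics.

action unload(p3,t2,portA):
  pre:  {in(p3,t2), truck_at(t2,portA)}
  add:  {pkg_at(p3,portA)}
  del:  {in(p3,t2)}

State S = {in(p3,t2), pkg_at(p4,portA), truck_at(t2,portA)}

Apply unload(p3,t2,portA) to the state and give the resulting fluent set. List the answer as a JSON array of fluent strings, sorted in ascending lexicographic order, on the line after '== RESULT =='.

Progress:
  pre ⊆ S: {in(p3,t2), truck_at(t2,portA)} ⊆ S  — applicable
  S \ del = {pkg_at(p4,portA), truck_at(t2,portA)}
  ∪ add   = {pkg_at(p3,portA), pkg_at(p4,portA), truck_at(t2,portA)}

== RESULT ==
["pkg_at(p3,portA)", "pkg_at(p4,portA)", "truck_at(t2,portA)"]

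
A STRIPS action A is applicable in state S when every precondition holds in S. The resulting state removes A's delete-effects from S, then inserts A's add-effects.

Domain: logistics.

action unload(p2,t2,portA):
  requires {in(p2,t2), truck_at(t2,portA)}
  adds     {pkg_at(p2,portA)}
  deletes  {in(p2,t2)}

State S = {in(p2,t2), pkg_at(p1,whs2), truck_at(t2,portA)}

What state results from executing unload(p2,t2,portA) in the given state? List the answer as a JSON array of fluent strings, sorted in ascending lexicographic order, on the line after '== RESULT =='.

Progress:
  pre ⊆ S: {in(p2,t2), truck_at(t2,portA)} ⊆ S  — applicable
  S \ del = {pkg_at(p1,whs2), truck_at(t2,portA)}
  ∪ add   = {pkg_at(p1,whs2), pkg_at(p2,portA), truck_at(t2,portA)}

== RESULT ==
["pkg_at(p1,whs2)", "pkg_at(p2,portA)", "truck_at(t2,portA)"]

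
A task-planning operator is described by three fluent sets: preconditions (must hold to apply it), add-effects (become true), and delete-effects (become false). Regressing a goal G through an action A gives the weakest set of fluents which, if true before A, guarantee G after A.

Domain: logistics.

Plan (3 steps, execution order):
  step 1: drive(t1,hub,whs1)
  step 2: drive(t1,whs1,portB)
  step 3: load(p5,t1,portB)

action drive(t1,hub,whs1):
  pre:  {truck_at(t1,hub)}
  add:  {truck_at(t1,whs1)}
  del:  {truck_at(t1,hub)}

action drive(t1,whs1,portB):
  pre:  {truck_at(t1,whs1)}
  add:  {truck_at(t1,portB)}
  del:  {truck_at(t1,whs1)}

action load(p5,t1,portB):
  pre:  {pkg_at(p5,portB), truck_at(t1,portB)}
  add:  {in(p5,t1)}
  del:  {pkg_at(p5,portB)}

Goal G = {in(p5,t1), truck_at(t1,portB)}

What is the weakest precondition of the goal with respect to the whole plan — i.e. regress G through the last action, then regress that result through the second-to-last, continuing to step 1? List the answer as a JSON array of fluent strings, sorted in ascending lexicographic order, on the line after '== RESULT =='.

Regress step by step:
  through step 3 (load(p5,t1,portB)): drop {in(p5,t1)}, keep {truck_at(t1,portB)}, require {pkg_at(p5,portB), truck_at(t1,portB)}
    → {pkg_at(p5,portB), truck_at(t1,portB)}
  through step 2 (drive(t1,whs1,portB)): drop {truck_at(t1,portB)}, keep {pkg_at(p5,portB)}, require {truck_at(t1,whs1)}
    → {pkg_at(p5,portB), truck_at(t1,whs1)}
  through step 1 (drive(t1,hub,whs1)): drop {truck_at(t1,whs1)}, keep {pkg_at(p5,portB)}, require {truck_at(t1,hub)}
    → {pkg_at(p5,portB), truck_at(t1,hub)}

== RESULT ==
["pkg_at(p5,portB)", "truck_at(t1,hub)"]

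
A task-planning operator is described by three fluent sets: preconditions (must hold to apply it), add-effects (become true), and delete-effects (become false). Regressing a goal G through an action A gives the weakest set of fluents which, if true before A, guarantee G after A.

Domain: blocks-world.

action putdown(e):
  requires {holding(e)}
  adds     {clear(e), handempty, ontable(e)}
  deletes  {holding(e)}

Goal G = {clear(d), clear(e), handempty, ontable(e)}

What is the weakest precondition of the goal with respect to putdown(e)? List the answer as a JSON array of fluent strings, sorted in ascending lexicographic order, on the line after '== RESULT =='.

Compute (G \ add) ∪ pre:
  G ∩ del = {}  (empty — regression defined)
  G \ add = {clear(d), clear(e), handempty, ontable(e)} \ {clear(e), handempty, ontable(e)} = {clear(d)}
  ∪ pre   = {clear(d)} ∪ {holding(e)}
          = {clear(d), holding(e)}

== RESULT ==
["clear(d)", "holding(e)"]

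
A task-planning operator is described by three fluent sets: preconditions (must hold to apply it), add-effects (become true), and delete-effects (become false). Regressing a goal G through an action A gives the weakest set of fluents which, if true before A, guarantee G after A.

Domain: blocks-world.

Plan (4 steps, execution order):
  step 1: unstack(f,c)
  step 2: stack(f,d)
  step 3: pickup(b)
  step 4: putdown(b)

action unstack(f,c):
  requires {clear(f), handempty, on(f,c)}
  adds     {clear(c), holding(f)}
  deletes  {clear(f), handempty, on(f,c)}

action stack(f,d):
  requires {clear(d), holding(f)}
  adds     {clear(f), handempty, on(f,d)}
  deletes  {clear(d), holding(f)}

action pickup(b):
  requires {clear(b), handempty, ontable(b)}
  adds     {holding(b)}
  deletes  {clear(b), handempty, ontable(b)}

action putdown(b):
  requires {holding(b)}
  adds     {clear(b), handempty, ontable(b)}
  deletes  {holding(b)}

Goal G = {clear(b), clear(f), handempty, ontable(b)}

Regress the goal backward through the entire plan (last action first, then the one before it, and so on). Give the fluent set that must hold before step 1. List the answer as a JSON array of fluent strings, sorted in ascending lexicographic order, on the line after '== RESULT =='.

Work backward from the goal:
  through step 4 (putdown(b)): drop {clear(b), handempty, ontable(b)}, keep {clear(f)}, require {holding(b)}
    → {clear(f), holding(b)}
  through step 3 (pickup(b)): drop {holding(b)}, keep {clear(f)}, require {clear(b), handempty, ontable(b)}
    → {clear(b), clear(f), handempty, ontable(b)}
  through step 2 (stack(f,d)): drop {clear(f), handempty}, keep {clear(b), ontable(b)}, require {clear(d), holding(f)}
    → {clear(b), clear(d), holding(f), ontable(b)}
  through step 1 (unstack(f,c)): drop {holding(f)}, keep {clear(b), clear(d), ontable(b)}, require {clear(f), handempty, on(f,c)}
    → {clear(b), clear(d), clear(f), handempty, on(f,c), ontable(b)}

== RESULT ==
["clear(b)", "clear(d)", "clear(f)", "handempty", "on(f,c)", "ontable(b)"]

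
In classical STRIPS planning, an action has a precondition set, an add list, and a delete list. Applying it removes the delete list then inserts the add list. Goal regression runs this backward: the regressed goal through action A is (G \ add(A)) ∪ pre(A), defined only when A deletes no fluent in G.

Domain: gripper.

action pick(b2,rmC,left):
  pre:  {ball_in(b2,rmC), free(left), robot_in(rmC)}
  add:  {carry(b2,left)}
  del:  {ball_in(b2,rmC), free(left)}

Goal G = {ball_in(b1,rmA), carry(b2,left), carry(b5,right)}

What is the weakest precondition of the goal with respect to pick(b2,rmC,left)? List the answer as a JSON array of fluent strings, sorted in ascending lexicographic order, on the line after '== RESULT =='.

Compute (G \ add) ∪ pre:
  G ∩ del = {}  (empty — regression defined)
  G \ add = {ball_in(b1,rmA), carry(b2,left), carry(b5,right)} \ {carry(b2,left)} = {ball_in(b1,rmA), carry(b5,right)}
  ∪ pre   = {ball_in(b1,rmA), carry(b5,right)} ∪ {ball_in(b2,rmC), free(left), robot_in(rmC)}
          = {ball_in(b1,rmA), ball_in(b2,rmC), carry(b5,right), free(left), robot_in(rmC)}

== RESULT ==
["ball_in(b1,rmA)", "ball_in(b2,rmC)", "carry(b5,right)", "free(left)", "robot_in(rmC)"]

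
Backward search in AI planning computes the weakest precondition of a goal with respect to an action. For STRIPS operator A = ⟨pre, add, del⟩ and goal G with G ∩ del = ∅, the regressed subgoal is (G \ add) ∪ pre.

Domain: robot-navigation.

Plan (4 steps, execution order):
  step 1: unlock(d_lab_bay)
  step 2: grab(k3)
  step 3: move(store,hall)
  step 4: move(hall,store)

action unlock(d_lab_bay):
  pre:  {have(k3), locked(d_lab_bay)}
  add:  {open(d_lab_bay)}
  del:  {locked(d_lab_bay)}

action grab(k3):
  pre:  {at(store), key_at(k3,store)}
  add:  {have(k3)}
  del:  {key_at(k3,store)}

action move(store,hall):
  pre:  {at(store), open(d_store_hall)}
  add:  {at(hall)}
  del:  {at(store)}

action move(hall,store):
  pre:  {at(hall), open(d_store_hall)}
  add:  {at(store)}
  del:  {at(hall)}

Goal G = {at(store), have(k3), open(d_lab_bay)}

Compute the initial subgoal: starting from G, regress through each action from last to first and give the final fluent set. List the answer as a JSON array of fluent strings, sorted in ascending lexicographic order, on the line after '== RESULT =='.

Regress step by step:
  through step 4 (move(hall,store)): drop {at(store)}, keep {have(k3), open(d_lab_bay)}, require {at(hall), open(d_store_hall)}
    → {at(hall), have(k3), open(d_lab_bay), open(d_store_hall)}
  through step 3 (move(store,hall)): drop {at(hall)}, keep {have(k3), open(d_lab_bay), open(d_store_hall)}, require {at(store), open(d_store_hall)}
    → {at(store), have(k3), open(d_lab_bay), open(d_store_hall)}
  through step 2 (grab(k3)): drop {have(k3)}, keep {at(store), open(d_lab_bay), open(d_store_hall)}, require {at(store), key_at(k3,store)}
    → {at(store), key_at(k3,store), open(d_lab_bay), open(d_store_hall)}
  through step 1 (unlock(d_lab_bay)): drop {open(d_lab_bay)}, keep {at(store), key_at(k3,store), open(d_store_hall)}, require {have(k3), locked(d_lab_bay)}
    → {at(store), have(k3), key_at(k3,store), locked(d_lab_bay), open(d_store_hall)}

== RESULT ==
["at(store)", "have(k3)", "key_at(k3,store)", "locked(d_lab_bay)", "open(d_store_hall)"]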